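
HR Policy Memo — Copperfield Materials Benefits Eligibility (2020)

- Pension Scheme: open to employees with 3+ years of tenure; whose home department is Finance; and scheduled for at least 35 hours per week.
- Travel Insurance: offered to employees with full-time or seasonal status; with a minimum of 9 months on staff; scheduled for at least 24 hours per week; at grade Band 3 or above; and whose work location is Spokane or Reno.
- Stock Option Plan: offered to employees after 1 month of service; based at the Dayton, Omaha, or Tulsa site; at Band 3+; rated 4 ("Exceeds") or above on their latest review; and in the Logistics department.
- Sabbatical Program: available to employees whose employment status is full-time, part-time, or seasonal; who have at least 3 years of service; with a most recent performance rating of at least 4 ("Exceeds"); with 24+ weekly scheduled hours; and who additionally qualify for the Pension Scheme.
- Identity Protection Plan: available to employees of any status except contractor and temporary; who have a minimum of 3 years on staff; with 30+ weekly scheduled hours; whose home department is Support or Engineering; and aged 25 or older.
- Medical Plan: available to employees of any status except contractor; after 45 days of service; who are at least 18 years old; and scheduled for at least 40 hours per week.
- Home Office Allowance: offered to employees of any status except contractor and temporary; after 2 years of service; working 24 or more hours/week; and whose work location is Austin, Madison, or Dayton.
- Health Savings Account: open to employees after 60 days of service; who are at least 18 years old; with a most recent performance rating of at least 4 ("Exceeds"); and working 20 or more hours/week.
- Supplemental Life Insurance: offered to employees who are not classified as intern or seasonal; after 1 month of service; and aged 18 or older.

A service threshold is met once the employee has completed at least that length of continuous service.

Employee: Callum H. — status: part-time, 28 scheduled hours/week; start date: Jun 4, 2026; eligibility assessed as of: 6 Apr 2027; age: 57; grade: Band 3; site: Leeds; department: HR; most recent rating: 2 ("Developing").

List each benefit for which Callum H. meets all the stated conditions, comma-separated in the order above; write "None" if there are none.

Service from Jun 4, 2026 to 6 Apr 2027: 306 days.
Pension Scheme — service 306 days < 3 years (≈1095 days) ✗ → not eligible.
Travel Insurance — status part-time ✗ (requires full-time or seasonal) → not eligible.
Stock Option Plan — service 306 days ≥ 1 month (≈30 days) ✓; site Leeds ✗ (not Dayton, Omaha, or Tulsa) → not eligible.
Sabbatical Program — status part-time ✓; service 306 days < 3 years (≈1095 days) ✗ → not eligible.
Identity Protection Plan — status part-time ✓ (not excluded); service 306 days < 3 years (≈1095 days) ✗ → not eligible.
Medical Plan — status part-time ✓ (not excluded); service 306 days ≥ 45 days ✓; age 57 ≥ 18 ✓; 28 hrs/wk < 40 ✗ → not eligible.
Home Office Allowance — status part-time ✓ (not excluded); service 306 days < 2 years (≈730 days) ✗ → not eligible.
Health Savings Account — service 306 days ≥ 60 days ✓; age 57 ≥ 18 ✓; rating 2 < 4 ✗ → not eligible.
Supplemental Life Insurance — status part-time ✓ (not excluded); service 306 days ≥ 1 month (≈30 days) ✓; age 57 ≥ 18 ✓ → eligible.

Supplemental Life Insurance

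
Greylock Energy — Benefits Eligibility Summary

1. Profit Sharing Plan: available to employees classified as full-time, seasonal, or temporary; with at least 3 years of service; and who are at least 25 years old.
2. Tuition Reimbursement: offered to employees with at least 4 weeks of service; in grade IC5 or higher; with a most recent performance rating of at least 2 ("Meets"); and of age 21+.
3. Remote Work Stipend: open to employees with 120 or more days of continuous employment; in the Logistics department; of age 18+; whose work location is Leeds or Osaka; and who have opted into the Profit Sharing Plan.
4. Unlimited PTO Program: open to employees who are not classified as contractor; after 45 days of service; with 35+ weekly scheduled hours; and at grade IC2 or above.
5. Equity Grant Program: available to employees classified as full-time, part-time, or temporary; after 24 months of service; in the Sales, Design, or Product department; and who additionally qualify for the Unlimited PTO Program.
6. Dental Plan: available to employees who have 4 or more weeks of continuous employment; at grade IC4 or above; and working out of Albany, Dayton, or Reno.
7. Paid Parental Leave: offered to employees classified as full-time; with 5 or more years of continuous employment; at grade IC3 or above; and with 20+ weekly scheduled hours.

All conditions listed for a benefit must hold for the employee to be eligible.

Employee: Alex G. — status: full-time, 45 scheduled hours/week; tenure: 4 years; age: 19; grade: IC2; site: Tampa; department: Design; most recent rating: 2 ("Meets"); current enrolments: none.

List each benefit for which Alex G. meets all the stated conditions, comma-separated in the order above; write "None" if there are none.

Profit Sharing Plan — status full-time ✓; service 4 years ≥ 3 years ✓; age 19 < 25 ✗ → not eligible.
Tuition Reimbursement — service 4 years ≥ 4 weeks (≈28 days) ✓; grade IC2 < IC5 ✗ → not eligible.
Remote Work Stipend — service 4 years ≥ 120 days ✓; dept Design ✗ → not eligible.
Unlimited PTO Program — status full-time ✓ (not excluded); service 4 years ≥ 45 days ✓; 45 hrs/wk ≥ 35 ✓; grade IC2 ≥ IC2 ✓ → eligible.
Equity Grant Program — status full-time ✓; service 4 years ≥ 24 months (≈720 days) ✓; dept Design ✓; eligible for Unlimited PTO Program ✓ → eligible.
Dental Plan — service 4 years ≥ 4 weeks (≈28 days) ✓; grade IC2 < IC4 ✗ → not eligible.
Paid Parental Leave — status full-time ✓; service 4 years < 5 years ✗ → not eligible.

Unlimited PTO Program, Equity Grant Program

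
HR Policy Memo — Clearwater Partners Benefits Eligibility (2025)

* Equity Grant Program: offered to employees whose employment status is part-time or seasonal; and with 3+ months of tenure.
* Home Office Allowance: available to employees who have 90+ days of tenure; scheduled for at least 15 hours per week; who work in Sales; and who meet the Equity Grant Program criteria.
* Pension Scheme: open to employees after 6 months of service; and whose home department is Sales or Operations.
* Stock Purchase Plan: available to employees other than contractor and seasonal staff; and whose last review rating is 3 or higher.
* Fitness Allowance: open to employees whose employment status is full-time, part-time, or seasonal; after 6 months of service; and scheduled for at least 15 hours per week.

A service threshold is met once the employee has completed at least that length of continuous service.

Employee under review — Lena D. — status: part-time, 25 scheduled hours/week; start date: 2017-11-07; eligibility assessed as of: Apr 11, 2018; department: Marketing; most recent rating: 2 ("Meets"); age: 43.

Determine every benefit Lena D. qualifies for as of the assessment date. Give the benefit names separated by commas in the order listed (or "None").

Service from 2017-11-07 to Apr 11, 2018: 155 days.
Equity Grant Program — status part-time ✓; service 155 days ≥ 3 months (≈90 days) ✓ → eligible.
Home Office Allowance — service 155 days ≥ 90 days ✓; 25 hrs/wk ≥ 15 ✓; dept Marketing ✗ → not eligible.
Pension Scheme — service 155 days < 6 months (≈180 days) ✗ → not eligible.
Stock Purchase Plan — status part-time ✓ (not excluded); rating 2 < 3 ✗ → not eligible.
Fitness Allowance — status part-time ✓; service 155 days < 6 months (≈180 days) ✗ → not eligible.

Equity Grant Program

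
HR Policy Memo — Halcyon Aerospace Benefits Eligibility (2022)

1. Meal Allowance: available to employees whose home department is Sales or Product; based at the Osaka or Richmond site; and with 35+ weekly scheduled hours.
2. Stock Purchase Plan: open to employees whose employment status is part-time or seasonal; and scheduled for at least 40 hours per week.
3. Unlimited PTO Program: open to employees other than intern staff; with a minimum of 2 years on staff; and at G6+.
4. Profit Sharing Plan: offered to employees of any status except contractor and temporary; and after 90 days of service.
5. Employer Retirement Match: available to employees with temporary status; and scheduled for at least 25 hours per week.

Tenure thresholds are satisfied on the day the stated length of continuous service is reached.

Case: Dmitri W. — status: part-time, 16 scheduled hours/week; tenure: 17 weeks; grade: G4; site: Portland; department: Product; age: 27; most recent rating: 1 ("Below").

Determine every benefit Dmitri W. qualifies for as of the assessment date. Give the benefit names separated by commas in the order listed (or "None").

Meal Allowance — dept Product ✓; site Portland ✗ (not Osaka or Richmond) → not eligible.
Stock Purchase Plan — status part-time ✓; 16 hrs/wk < 40 ✗ → not eligible.
Unlimited PTO Program — status part-time ✓ (not excluded); service 17 weeks < 2 years (≈730 days) ✗ → not eligible.
Profit Sharing Plan — status part-time ✓ (not excluded); service 17 weeks ≥ 90 days ✓ → eligible.
Employer Retirement Match — status part-time ✗ (requires temporary) → not eligible.

Profit Sharing Plan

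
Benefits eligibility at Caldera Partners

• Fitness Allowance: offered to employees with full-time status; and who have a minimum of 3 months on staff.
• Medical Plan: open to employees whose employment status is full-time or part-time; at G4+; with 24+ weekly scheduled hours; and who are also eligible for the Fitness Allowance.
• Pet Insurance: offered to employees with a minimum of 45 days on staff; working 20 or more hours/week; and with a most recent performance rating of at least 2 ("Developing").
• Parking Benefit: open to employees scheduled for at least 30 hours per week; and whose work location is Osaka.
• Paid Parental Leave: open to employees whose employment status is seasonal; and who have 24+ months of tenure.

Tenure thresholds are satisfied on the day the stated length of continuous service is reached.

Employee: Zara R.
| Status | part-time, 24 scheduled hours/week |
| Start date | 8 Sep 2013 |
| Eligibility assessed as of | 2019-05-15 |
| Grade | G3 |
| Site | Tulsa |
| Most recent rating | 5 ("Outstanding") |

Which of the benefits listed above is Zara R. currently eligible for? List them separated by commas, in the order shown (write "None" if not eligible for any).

Service from 8 Sep 2013 to 2019-05-15: 2075 days.
Fitness Allowance — status part-time ✗ (requires full-time) → not eligible.
Medical Plan — status part-time ✓; grade G3 < G4 ✗ → not eligible.
Pet Insurance — service 2075 days ≥ 45 days ✓; 24 hrs/wk ≥ 20 ✓; rating 5 ≥ 2 ✓ → eligible.
Parking Benefit — 24 hrs/wk < 30 ✗ → not eligible.
Paid Parental Leave — status part-time ✗ (requires seasonal) → not eligible.

Pet Insurance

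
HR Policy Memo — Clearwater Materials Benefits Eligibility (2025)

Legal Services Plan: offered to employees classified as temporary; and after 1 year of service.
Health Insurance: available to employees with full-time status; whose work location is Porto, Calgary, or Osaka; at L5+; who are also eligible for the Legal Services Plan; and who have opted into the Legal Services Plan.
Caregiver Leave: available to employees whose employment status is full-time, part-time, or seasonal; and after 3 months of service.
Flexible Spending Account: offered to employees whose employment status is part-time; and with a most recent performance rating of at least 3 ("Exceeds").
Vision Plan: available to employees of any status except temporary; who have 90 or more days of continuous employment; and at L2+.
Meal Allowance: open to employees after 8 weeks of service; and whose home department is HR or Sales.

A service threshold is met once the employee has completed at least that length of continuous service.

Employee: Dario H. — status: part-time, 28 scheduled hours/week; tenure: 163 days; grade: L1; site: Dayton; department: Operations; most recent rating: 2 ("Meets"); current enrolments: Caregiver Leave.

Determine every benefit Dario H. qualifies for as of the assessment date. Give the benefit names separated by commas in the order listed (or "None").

Legal Services Plan — status part-time ✗ (requires temporary) → not eligible.
Health Insurance — status part-time ✗ (requires full-time) → not eligible.
Caregiver Leave — status part-time ✓; service 163 days ≥ 3 months (≈90 days) ✓ → eligible.
Flexible Spending Account — status part-time ✓; rating 2 < 3 ✗ → not eligible.
Vision Plan — status part-time ✓ (not excluded); service 163 days ≥ 90 days ✓; grade L1 < L2 ✗ → not eligible.
Meal Allowance — service 163 days ≥ 8 weeks (≈56 days) ✓; dept Operations ✗ → not eligible.

Caregiver Leave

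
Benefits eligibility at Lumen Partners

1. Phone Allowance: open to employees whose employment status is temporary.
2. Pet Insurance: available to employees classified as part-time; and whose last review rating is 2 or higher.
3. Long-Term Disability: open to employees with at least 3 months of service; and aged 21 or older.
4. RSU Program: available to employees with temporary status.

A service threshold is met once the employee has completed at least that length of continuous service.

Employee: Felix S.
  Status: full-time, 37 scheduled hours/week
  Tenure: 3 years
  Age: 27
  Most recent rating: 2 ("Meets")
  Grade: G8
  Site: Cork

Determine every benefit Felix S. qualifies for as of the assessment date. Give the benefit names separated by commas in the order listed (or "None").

Phone Allowance — status full-time ✗ (requires temporary) → not eligible.
Pet Insurance — status full-time ✗ (requires part-time) → not eligible.
Long-Term Disability — service 3 years ≥ 3 months (≈90 days) ✓; age 27 ≥ 21 ✓ → eligible.
RSU Program — status full-time ✗ (requires temporary) → not eligible.

Long-Term Disability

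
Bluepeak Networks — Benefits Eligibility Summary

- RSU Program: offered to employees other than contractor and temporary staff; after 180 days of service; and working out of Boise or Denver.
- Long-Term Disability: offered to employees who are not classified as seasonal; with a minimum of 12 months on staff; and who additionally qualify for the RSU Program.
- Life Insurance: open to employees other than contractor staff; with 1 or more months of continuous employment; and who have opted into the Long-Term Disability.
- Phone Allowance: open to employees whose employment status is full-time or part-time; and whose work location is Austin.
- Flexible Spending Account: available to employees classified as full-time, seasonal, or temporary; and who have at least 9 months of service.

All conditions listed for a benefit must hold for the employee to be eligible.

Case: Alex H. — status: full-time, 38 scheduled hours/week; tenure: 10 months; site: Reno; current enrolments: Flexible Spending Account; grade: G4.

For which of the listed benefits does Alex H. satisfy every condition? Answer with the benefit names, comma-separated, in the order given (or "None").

RSU Program — status full-time ✓ (not excluded); service 10 months ≥ 180 days ✓; site Reno ✗ (not Boise or Denver) → not eligible.
Long-Term Disability — status full-time ✓ (not excluded); service 10 months < 12 months ✗ → not eligible.
Life Insurance — status full-time ✓ (not excluded); service 10 months ≥ 1 month ✓; not enrolled in Long-Term Disability ✗ → not eligible.
Phone Allowance — status full-time ✓; site Reno ✗ (not Austin) → not eligible.
Flexible Spending Account — status full-time ✓; service 10 months ≥ 9 months ✓ → eligible.

Flexible Spending Account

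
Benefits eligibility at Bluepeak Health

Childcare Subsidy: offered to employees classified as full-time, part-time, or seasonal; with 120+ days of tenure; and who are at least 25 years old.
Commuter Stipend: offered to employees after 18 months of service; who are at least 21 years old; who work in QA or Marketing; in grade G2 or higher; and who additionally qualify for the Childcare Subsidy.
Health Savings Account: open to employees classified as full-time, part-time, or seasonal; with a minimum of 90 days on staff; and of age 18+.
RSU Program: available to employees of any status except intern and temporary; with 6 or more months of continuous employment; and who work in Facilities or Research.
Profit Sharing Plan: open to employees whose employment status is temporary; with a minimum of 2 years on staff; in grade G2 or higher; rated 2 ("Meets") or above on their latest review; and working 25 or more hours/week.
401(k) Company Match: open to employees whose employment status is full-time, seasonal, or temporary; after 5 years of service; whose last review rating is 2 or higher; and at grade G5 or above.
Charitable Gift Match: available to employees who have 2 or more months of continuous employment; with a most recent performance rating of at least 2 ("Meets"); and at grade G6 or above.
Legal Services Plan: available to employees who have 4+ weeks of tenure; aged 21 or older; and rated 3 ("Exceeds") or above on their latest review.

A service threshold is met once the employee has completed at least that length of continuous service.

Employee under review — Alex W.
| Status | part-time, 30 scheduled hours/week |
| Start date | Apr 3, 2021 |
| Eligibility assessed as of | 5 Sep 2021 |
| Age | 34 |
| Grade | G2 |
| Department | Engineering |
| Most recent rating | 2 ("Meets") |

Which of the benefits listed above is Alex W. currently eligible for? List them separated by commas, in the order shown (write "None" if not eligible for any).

Service from Apr 3, 2021 to 5 Sep 2021: 155 days.
Childcare Subsidy — status part-time ✓; service 155 days ≥ 120 days ✓; age 34 ≥ 25 ✓ → eligible.
Commuter Stipend — service 155 days < 18 months (≈540 days) ✗ → not eligible.
Health Savings Account — status part-time ✓; service 155 days ≥ 90 days ✓; age 34 ≥ 18 ✓ → eligible.
RSU Program — status part-time ✓ (not excluded); service 155 days < 6 months (≈180 days) ✗ → not eligible.
Profit Sharing Plan — status part-time ✗ (requires temporary) → not eligible.
401(k) Company Match — status part-time ✗ (requires full-time, seasonal, or temporary) → not eligible.
Charitable Gift Match — service 155 days ≥ 2 months (≈60 days) ✓; rating 2 ≥ 2 ✓; grade G2 < G6 ✗ → not eligible.
Legal Services Plan — service 155 days ≥ 4 weeks (≈28 days) ✓; age 34 ≥ 21 ✓; rating 2 < 3 ✗ → not eligible.

Childcare Subsidy, Health Savings Account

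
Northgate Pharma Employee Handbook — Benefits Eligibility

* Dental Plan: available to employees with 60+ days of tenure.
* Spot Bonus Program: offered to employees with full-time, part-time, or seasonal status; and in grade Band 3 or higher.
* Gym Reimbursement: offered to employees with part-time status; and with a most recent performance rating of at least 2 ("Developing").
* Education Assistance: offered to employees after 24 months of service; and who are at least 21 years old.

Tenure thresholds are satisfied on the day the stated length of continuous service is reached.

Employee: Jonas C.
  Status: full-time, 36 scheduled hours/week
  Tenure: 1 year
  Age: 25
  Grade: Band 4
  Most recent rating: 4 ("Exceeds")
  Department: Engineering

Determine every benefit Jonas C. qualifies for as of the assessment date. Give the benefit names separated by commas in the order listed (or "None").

Dental Plan, Spot Bonus Program

Dental Plan — service 1 year ≥ 60 days ✓ → eligible.
Spot Bonus Program — status full-time ✓; grade Band 4 ≥ Band 3 ✓ → eligible.
Gym Reimbursement — status full-time ✗ (requires part-time) → not eligible.
Education Assistance — service 1 year < 24 months (≈720 days) ✗ → not eligible.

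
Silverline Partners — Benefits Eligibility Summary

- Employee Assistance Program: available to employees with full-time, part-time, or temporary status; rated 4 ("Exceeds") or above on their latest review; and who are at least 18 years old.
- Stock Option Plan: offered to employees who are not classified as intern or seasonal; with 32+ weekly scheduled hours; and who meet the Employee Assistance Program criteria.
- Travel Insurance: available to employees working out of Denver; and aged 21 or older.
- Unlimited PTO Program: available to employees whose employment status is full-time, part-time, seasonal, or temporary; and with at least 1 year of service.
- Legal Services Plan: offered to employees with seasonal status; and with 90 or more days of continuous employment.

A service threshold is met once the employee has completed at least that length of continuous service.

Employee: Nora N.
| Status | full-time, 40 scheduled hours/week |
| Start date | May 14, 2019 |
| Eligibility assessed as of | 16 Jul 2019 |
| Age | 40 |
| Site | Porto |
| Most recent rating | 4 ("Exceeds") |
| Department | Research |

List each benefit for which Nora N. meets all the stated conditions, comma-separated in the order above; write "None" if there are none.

Employee Assistance Program, Stock Option Plan

Service from May 14, 2019 to 16 Jul 2019: 63 days.
Employee Assistance Program — status full-time ✓; rating 4 ≥ 4 ✓; age 40 ≥ 18 ✓ → eligible.
Stock Option Plan — status full-time ✓ (not excluded); 40 hrs/wk ≥ 32 ✓; eligible for Employee Assistance Program ✓ → eligible.
Travel Insurance — site Porto ✗ (not Denver) → not eligible.
Unlimited PTO Program — status full-time ✓; service 63 days < 1 year (≈365 days) ✗ → not eligible.
Legal Services Plan — status full-time ✗ (requires seasonal) → not eligible.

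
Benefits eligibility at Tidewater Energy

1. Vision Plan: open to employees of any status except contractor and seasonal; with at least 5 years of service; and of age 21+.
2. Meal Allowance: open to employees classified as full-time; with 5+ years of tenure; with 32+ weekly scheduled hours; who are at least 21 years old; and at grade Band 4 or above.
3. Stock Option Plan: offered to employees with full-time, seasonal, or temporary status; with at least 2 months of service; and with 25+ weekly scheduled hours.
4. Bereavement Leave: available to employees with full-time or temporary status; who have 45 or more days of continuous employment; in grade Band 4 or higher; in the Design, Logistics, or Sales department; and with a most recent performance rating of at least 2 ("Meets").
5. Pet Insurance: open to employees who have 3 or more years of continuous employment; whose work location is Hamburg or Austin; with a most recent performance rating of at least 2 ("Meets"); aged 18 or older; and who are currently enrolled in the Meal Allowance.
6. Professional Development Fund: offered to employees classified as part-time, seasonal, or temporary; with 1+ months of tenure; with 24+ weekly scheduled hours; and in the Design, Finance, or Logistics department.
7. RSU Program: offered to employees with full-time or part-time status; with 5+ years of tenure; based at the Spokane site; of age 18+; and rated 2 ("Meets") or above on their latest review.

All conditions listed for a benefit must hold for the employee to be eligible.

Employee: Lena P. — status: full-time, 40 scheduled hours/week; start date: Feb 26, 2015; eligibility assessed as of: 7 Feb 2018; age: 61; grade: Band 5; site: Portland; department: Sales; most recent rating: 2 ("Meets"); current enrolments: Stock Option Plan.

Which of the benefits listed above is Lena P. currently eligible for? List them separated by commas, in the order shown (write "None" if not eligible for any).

Service from Feb 26, 2015 to 7 Feb 2018: 1077 days.
Vision Plan — status full-time ✓ (not excluded); service 1077 days < 5 years (≈1825 days) ✗ → not eligible.
Meal Allowance — status full-time ✓; service 1077 days < 5 years (≈1825 days) ✗ → not eligible.
Stock Option Plan — status full-time ✓; service 1077 days ≥ 2 months (≈60 days) ✓; 40 hrs/wk ≥ 25 ✓ → eligible.
Bereavement Leave — status full-time ✓; service 1077 days ≥ 45 days ✓; grade Band 5 ≥ Band 4 ✓; dept Sales ✓; rating 2 ≥ 2 ✓ → eligible.
Pet Insurance — service 1077 days < 3 years (≈1095 days) ✗ → not eligible.
Professional Development Fund — status full-time ✗ (requires part-time, seasonal, or temporary) → not eligible.
RSU Program — status full-time ✓; service 1077 days < 5 years (≈1825 days) ✗ → not eligible.

Stock Option Plan, Bereavement Leave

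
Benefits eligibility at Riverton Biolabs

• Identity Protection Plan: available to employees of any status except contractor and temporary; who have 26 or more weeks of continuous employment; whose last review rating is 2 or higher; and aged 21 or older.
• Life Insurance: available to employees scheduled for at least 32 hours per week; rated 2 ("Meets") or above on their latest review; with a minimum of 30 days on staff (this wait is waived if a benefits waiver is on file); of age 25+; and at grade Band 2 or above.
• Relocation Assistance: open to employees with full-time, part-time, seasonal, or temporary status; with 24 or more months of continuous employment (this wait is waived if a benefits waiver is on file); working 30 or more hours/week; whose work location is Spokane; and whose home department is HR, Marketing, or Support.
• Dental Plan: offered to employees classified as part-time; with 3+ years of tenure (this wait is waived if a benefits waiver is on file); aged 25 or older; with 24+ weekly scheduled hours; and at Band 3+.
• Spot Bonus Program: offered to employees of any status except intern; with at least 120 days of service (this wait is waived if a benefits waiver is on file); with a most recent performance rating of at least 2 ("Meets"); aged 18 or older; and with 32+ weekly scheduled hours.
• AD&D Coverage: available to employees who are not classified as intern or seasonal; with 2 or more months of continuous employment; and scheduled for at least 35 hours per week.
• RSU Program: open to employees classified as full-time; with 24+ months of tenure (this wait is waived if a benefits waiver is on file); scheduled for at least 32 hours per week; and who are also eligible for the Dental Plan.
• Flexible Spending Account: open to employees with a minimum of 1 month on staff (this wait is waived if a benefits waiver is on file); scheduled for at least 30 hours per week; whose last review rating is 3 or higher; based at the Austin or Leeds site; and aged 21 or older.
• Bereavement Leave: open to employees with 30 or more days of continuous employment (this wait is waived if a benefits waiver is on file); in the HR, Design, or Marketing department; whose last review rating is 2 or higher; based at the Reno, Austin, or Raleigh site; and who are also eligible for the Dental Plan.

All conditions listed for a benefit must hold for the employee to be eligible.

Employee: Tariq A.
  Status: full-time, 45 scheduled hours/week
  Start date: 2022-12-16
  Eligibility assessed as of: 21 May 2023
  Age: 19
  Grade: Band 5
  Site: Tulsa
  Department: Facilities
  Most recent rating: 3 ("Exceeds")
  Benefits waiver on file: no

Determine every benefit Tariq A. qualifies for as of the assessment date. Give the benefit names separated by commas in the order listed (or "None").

Spot Bonus Program, AD&D Coverage

Service from 2022-12-16 to 21 May 2023: 156 days.
Identity Protection Plan — status full-time ✓ (not excluded); service 156 days < 26 weeks (≈182 days) ✗ → not eligible.
Life Insurance — 45 hrs/wk ≥ 32 ✓; rating 3 ≥ 2 ✓; no waiver, service 156 days ≥ 30 days ✓; age 19 < 25 ✗ → not eligible.
Relocation Assistance — status full-time ✓; no waiver, service 156 days < 24 months (≈720 days) ✗ → not eligible.
Dental Plan — status full-time ✗ (requires part-time) → not eligible.
Spot Bonus Program — status full-time ✓ (not excluded); no waiver, service 156 days ≥ 120 days ✓; rating 3 ≥ 2 ✓; age 19 ≥ 18 ✓; 45 hrs/wk ≥ 32 ✓ → eligible.
AD&D Coverage — status full-time ✓ (not excluded); service 156 days ≥ 2 months (≈60 days) ✓; 45 hrs/wk ≥ 35 ✓ → eligible.
RSU Program — status full-time ✓; no waiver, service 156 days < 24 months (≈720 days) ✗ → not eligible.
Flexible Spending Account — no waiver, service 156 days ≥ 1 month (≈30 days) ✓; 45 hrs/wk ≥ 30 ✓; rating 3 ≥ 3 ✓; site Tulsa ✗ (not Austin or Leeds) → not eligible.
Bereavement Leave — no waiver, service 156 days ≥ 30 days ✓; dept Facilities ✗ → not eligible.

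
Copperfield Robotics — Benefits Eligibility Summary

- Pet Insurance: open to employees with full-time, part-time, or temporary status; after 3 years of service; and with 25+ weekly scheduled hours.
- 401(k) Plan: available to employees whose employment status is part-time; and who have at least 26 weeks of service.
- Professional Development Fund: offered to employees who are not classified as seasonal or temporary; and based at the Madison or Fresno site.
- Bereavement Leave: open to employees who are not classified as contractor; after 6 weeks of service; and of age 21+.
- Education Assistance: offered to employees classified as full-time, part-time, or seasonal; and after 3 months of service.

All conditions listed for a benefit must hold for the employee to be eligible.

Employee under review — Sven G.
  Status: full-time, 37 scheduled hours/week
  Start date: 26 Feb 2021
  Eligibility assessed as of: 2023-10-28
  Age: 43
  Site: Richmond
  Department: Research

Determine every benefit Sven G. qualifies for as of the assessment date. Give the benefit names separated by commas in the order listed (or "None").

Bereavement Leave, Education Assistance

Service from 26 Feb 2021 to 2023-10-28: 974 days.
Pet Insurance — status full-time ✓; service 974 days < 3 years (≈1095 days) ✗ → not eligible.
401(k) Plan — status full-time ✗ (requires part-time) → not eligible.
Professional Development Fund — status full-time ✓ (not excluded); site Richmond ✗ (not Madison or Fresno) → not eligible.
Bereavement Leave — status full-time ✓ (not excluded); service 974 days ≥ 6 weeks (≈42 days) ✓; age 43 ≥ 21 ✓ → eligible.
Education Assistance — status full-time ✓; service 974 days ≥ 3 months (≈90 days) ✓ → eligible.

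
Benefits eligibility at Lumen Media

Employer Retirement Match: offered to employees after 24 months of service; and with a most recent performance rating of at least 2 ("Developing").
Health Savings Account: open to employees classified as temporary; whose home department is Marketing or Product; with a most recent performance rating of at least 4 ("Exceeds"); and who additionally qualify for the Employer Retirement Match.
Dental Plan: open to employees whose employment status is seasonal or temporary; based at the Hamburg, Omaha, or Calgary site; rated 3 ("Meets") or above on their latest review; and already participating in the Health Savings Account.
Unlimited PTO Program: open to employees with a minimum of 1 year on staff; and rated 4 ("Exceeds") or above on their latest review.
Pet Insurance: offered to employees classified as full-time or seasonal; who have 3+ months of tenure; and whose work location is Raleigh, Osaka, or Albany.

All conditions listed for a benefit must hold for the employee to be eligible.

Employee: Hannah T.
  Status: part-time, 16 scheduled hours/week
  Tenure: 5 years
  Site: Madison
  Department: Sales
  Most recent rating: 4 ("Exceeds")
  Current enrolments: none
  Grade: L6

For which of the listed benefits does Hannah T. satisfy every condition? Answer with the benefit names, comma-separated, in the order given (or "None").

Employer Retirement Match, Unlimited PTO Program

Employer Retirement Match — service 5 years ≥ 24 months (≈720 days) ✓; rating 4 ≥ 2 ✓ → eligible.
Health Savings Account — status part-time ✗ (requires temporary) → not eligible.
Dental Plan — status part-time ✗ (requires seasonal or temporary) → not eligible.
Unlimited PTO Program — service 5 years ≥ 1 year ✓; rating 4 ≥ 4 ✓ → eligible.
Pet Insurance — status part-time ✗ (requires full-time or seasonal) → not eligible.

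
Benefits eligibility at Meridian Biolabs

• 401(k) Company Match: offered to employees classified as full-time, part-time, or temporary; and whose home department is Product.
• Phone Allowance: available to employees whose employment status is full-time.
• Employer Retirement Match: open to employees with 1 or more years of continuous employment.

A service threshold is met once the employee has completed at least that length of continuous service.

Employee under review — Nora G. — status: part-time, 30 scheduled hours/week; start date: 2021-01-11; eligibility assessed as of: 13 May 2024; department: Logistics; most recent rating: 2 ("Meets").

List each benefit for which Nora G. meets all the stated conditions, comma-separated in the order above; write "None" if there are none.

Employer Retirement Match

Service from 2021-01-11 to 13 May 2024: 1218 days.
401(k) Company Match — status part-time ✓; dept Logistics ✗ → not eligible.
Phone Allowance — status part-time ✗ (requires full-time) → not eligible.
Employer Retirement Match — service 1218 days ≥ 1 year (≈365 days) ✓ → eligible.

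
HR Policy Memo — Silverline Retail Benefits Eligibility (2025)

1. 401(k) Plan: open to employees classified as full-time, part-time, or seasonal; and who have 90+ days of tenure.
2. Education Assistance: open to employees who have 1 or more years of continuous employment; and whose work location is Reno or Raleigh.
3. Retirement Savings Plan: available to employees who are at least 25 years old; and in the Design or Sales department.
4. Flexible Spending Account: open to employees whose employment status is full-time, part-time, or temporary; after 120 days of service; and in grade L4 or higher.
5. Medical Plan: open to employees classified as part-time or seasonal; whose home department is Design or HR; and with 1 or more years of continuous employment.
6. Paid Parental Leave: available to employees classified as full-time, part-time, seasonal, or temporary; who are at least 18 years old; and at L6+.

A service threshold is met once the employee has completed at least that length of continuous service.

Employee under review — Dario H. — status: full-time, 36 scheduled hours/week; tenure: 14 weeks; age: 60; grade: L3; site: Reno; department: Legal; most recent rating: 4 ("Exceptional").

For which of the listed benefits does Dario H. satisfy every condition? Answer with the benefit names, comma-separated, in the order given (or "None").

401(k) Plan — status full-time ✓; service 14 weeks ≥ 90 days ✓ → eligible.
Education Assistance — service 14 weeks < 1 year (≈365 days) ✗ → not eligible.
Retirement Savings Plan — age 60 ≥ 25 ✓; dept Legal ✗ → not eligible.
Flexible Spending Account — status full-time ✓; service 14 weeks < 120 days ✗ → not eligible.
Medical Plan — status full-time ✗ (requires part-time or seasonal) → not eligible.
Paid Parental Leave — status full-time ✓; age 60 ≥ 18 ✓; grade L3 < L6 ✗ → not eligible.

401(k) Plan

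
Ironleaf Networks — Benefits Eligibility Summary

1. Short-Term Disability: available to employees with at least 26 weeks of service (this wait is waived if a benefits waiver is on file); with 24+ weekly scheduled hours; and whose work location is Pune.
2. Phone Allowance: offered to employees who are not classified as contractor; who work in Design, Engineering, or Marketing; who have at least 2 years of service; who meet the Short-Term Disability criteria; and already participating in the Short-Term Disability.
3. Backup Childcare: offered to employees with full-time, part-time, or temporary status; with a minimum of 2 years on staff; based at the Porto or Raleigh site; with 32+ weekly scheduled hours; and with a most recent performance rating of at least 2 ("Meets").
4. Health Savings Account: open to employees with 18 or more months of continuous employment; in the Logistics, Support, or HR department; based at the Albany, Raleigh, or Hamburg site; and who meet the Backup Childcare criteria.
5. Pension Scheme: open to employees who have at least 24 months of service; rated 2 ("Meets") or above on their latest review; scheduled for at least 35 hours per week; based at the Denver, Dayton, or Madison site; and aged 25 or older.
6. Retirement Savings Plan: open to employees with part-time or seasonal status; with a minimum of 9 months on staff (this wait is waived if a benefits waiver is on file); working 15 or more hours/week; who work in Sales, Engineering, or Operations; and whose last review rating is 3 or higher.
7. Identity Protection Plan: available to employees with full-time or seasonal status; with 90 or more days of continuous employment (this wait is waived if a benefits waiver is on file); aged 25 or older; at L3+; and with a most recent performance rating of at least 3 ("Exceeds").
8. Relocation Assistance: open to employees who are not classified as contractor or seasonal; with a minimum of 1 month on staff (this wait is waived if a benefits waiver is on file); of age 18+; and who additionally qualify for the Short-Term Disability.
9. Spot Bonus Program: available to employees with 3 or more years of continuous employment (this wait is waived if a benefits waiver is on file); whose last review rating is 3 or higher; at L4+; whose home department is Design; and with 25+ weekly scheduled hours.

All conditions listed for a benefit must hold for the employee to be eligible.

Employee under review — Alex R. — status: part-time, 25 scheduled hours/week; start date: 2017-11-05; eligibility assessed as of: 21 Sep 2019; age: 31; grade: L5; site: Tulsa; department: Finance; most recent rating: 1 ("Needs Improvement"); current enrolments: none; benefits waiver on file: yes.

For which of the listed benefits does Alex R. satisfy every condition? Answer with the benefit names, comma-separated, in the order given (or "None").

Service from 2017-11-05 to 21 Sep 2019: 685 days.
Short-Term Disability — benefits waiver on file ✓; 25 hrs/wk ≥ 24 ✓; site Tulsa ✗ (not Pune) → not eligible.
Phone Allowance — status part-time ✓ (not excluded); dept Finance ✗ → not eligible.
Backup Childcare — status part-time ✓; service 685 days < 2 years (≈730 days) ✗ → not eligible.
Health Savings Account — service 685 days ≥ 18 months (≈540 days) ✓; dept Finance ✗ → not eligible.
Pension Scheme — service 685 days < 24 months (≈720 days) ✗ → not eligible.
Retirement Savings Plan — status part-time ✓; benefits waiver on file ✓; 25 hrs/wk ≥ 15 ✓; dept Finance ✗ → not eligible.
Identity Protection Plan — status part-time ✗ (requires full-time or seasonal) → not eligible.
Relocation Assistance — status part-time ✓ (not excluded); benefits waiver on file ✓; age 31 ≥ 18 ✓; not eligible for Short-Term Disability ✗ → not eligible.
Spot Bonus Program — benefits waiver on file ✓; rating 1 < 3 ✗ → not eligible.

None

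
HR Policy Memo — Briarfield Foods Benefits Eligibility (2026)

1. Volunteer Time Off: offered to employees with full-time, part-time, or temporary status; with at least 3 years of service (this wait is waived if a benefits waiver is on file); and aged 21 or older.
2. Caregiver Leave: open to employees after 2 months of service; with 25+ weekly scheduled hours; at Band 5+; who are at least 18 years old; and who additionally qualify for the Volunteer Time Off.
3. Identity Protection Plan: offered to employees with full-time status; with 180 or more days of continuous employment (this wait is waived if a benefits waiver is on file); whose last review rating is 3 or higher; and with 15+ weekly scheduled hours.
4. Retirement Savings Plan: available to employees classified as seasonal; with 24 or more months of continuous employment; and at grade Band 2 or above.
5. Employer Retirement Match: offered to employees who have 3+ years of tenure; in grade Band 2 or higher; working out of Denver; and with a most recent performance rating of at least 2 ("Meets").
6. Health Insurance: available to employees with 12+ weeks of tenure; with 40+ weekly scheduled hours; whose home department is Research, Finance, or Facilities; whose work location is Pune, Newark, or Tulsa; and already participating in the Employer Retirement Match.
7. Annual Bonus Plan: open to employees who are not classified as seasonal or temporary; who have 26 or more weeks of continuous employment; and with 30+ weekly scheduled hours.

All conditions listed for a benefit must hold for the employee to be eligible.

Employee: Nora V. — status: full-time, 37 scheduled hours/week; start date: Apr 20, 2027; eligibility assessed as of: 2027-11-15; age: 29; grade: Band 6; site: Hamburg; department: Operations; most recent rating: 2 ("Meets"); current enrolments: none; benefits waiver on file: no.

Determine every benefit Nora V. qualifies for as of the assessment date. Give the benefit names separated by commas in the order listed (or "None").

Service from Apr 20, 2027 to 2027-11-15: 209 days.
Volunteer Time Off — status full-time ✓; no waiver, service 209 days < 3 years (≈1095 days) ✗ → not eligible.
Caregiver Leave — service 209 days ≥ 2 months (≈60 days) ✓; 37 hrs/wk ≥ 25 ✓; grade Band 6 ≥ Band 5 ✓; age 29 ≥ 18 ✓; not eligible for Volunteer Time Off ✗ → not eligible.
Identity Protection Plan — status full-time ✓; no waiver, service 209 days ≥ 180 days ✓; rating 2 < 3 ✗ → not eligible.
Retirement Savings Plan — status full-time ✗ (requires seasonal) → not eligible.
Employer Retirement Match — service 209 days < 3 years (≈1095 days) ✗ → not eligible.
Health Insurance — service 209 days ≥ 12 weeks (≈84 days) ✓; 37 hrs/wk < 40 ✗ → not eligible.
Annual Bonus Plan — status full-time ✓ (not excluded); service 209 days ≥ 26 weeks (≈182 days) ✓; 37 hrs/wk ≥ 30 ✓ → eligible.

Annual Bonus Plan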